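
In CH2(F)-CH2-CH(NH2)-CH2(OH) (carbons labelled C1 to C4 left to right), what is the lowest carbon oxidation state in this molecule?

-2

Tallying each carbon's bonds:
C1: 1C, 2H, 1F → 0 − 2 + 1 = -1
C2: 2C, 2H → 0 − 2 = -2
C3: 2C, 1H, 1N → 0 − 1 + 1 = 0
C4: 1C, 2H, 1O → 0 − 2 + 1 = -1
The lowest value is -2.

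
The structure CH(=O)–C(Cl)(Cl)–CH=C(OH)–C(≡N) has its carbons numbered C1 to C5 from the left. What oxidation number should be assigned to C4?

Bonds to more-electronegative neighbours contribute +1 each, bonds to H or metals contribute −1 each, and C–C bonds contribute 0.
C4 has a double bond to C (2×0 = 0), one bond to C (0), one bond to O (+1).
Oxidation state = 0 + 0 + 1 = +1.

+1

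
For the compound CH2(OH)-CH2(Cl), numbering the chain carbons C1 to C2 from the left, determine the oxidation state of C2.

C2 has one bond to C (0), one bond to H (-1), one bond to Cl (+1), one bond to H (-1).
Oxidation state = 0 − 1 + 1 − 1 = -1.

-1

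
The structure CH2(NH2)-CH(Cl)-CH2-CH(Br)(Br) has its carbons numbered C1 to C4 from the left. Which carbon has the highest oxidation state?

Tallying each carbon's bonds:
C1: 1C, 2H, 1N → 0 − 2 + 1 = -1
C2: 2C, 1H, 1Cl → 0 − 1 + 1 = 0
C3: 2C, 2H → 0 − 2 = -2
C4: 1C, 1H, 2Br → 0 − 1 + 2 = +1
The most oxidised carbon is C4 at +1.

C4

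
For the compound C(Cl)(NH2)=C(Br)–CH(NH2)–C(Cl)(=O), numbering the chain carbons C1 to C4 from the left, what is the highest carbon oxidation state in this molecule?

Tallying each carbon's bonds:
C1: 2C, 1N, 1Cl → 0 + 1 + 1 = +2
C2: 3C, 1Br → 0 + 1 = +1
C3: 2C, 1H, 1N → 0 − 1 + 1 = 0
C4: 1C, 2O, 1Cl → 0 + 2 + 1 = +3
The highest value is +3.

+3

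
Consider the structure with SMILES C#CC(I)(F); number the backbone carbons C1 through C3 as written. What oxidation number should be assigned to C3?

+1

Bonds to more-electronegative neighbours contribute +1 each, bonds to H or metals contribute −1 each, and C–C bonds contribute 0.
C3 has one bond to C (0), one bond to I (+1), one bond to F (+1), one bond to H (-1).
Oxidation state = 0 + 1 + 1 − 1 = +1.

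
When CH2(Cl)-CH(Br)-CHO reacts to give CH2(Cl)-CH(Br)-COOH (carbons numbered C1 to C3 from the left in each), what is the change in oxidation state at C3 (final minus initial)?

+2

Before: C3 has 1 bond to C, 1 bond to H, 2 bonds to O → oxidation state +1.
After: C3 has 1 bond to C, 3 bonds to O → oxidation state +3.
Δ = +3 − (+1) = +2, so this is an oxidation at C3.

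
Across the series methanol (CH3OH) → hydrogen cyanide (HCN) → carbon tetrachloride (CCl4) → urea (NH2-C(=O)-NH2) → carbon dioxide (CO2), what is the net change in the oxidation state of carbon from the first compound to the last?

+6

Carbon oxidation states along the series — methanol: -2, hydrogen cyanide: +2, carbon tetrachloride: +4, urea: +4, carbon dioxide: +4.
Net change = +4 − (-2) = +6.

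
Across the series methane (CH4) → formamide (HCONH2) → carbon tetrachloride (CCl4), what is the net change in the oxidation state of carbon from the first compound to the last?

+8

Carbon oxidation states along the series — methane: -4, formamide: +2, carbon tetrachloride: +4.
Net change = +4 − (-4) = +8.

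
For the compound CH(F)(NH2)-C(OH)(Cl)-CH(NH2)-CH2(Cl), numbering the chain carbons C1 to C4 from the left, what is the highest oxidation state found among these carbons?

+2

Tallying each carbon's bonds:
C1: 1C, 1H, 1N, 1F → 0 − 1 + 1 + 1 = +1
C2: 2C, 1O, 1Cl → 0 + 1 + 1 = +2
C3: 2C, 1H, 1N → 0 − 1 + 1 = 0
C4: 1C, 2H, 1Cl → 0 − 2 + 1 = -1
The highest value is +2.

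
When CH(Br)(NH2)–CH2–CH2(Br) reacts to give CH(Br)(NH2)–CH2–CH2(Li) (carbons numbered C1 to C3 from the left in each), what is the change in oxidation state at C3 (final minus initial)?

-2

Before: C3 has 1 bond to C, 2 bonds to H, 1 bond to Br → oxidation state -1.
After: C3 has 1 bond to C, 2 bonds to H, 1 bond to Li → oxidation state -3.
Δ = -3 − (-1) = -2, so this is a reduction at C3.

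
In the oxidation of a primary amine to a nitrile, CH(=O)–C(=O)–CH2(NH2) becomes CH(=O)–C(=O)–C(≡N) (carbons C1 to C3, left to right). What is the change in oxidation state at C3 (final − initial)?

+4

Before: C3 has 1 bond to C, 2 bonds to H, 1 bond to N → oxidation state -1.
After: C3 has 1 bond to C, 3 bonds to N → oxidation state +3.
Δ = +3 − (-1) = +4, so this is an oxidation at C3.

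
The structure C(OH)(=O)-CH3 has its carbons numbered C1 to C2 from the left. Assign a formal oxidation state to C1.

Count +1 for every bond to an atom more electronegative than carbon and −1 for every bond to one less electronegative; C–C bonds are 0.
C1 has one bond to C (0), one bond to O (+1), a double bond to O (2×+1 = +2).
Oxidation state = 0 + 1 + 2 = +3.

+3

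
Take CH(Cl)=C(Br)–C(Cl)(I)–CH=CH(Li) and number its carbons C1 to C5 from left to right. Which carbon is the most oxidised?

C3

Count +1 for every bond to an atom more electronegative than carbon and −1 for every bond to one less electronegative; C–C bonds are 0. Tallying each carbon:
C1: 2C, 1H, 1Cl → 0 − 1 + 1 = 0
C2: 3C, 1Br → 0 + 1 = +1
C3: 2C, 1Cl, 1I → 0 + 1 + 1 = +2
C4: 3C, 1H → 0 − 1 = -1
C5: 2C, 1H, 1Li → 0 − 1 − 1 = -2
The most oxidised carbon is C3 at +2.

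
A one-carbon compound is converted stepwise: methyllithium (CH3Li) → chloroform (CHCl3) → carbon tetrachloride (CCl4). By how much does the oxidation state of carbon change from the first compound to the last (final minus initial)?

+8

Carbon oxidation states along the series — methyllithium: -4, chloroform: +2, carbon tetrachloride: +4.
Net change = +4 − (-4) = +8.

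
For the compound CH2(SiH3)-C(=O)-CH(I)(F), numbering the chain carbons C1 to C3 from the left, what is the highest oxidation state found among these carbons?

+2

Tallying each carbon's bonds:
C1: 1C, 2H, 1Si → 0 − 2 − 1 = -3
C2: 2C, 2O → 0 + 2 = +2
C3: 1C, 1H, 1F, 1I → 0 − 1 + 1 + 1 = +1
The highest value is +2.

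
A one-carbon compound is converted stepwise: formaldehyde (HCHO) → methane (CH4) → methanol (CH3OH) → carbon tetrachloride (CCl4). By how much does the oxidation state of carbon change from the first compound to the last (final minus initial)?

+4

Carbon oxidation states along the series — formaldehyde: 0, methane: -4, methanol: -2, carbon tetrachloride: +4.
Net change = +4 − (0) = +4.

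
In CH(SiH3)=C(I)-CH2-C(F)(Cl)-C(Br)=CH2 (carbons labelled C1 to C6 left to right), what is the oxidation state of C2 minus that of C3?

+3

C2: 3C, 1I → 0 + 1 = +1
C3: 2C, 2H → 0 − 2 = -2
Difference: +1 − (-2) = +3.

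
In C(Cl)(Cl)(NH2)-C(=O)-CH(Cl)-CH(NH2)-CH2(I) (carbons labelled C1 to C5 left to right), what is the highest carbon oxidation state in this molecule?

Assign +1 per bond to O/N/halogen, −1 per bond to H or an electropositive element, and 0 per bond to carbon. Tallying each carbon:
C1: 1C, 1N, 2Cl → 0 + 1 + 2 = +3
C2: 2C, 2O → 0 + 2 = +2
C3: 2C, 1H, 1Cl → 0 − 1 + 1 = 0
C4: 2C, 1H, 1N → 0 − 1 + 1 = 0
C5: 1C, 2H, 1I → 0 − 2 + 1 = -1
The highest value is +3.

+3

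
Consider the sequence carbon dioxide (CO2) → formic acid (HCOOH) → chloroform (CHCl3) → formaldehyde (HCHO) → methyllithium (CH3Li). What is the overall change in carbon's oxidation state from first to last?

-8

Carbon oxidation states along the series — carbon dioxide: +4, formic acid: +2, chloroform: +2, formaldehyde: 0, methyllithium: -4.
Net change = -4 − (+4) = -8.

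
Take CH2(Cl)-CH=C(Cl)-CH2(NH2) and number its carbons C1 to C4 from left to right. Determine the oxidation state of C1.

-1

Count +1 for every bond to an atom more electronegative than carbon and −1 for every bond to one less electronegative; C–C bonds are 0.
C1 has one bond to C (0), one bond to H (-1), one bond to H (-1), one bond to Cl (+1).
Oxidation state = 0 − 1 − 1 + 1 = -1.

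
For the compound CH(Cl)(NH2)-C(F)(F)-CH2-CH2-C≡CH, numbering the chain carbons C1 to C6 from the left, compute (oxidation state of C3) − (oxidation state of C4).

C3: 2C, 2H → 0 − 2 = -2
C4: 2C, 2H → 0 − 2 = -2
Difference: -2 − (-2) = 0.

0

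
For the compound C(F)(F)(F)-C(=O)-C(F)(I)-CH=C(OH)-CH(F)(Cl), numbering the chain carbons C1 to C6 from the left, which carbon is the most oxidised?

Tallying each carbon's bonds:
C1: 1C, 3F → 0 + 3 = +3
C2: 2C, 2O → 0 + 2 = +2
C3: 2C, 1F, 1I → 0 + 1 + 1 = +2
C4: 3C, 1H → 0 − 1 = -1
C5: 3C, 1O → 0 + 1 = +1
C6: 1C, 1H, 1F, 1Cl → 0 − 1 + 1 + 1 = +1
The most oxidised carbon is C1 at +3.

C1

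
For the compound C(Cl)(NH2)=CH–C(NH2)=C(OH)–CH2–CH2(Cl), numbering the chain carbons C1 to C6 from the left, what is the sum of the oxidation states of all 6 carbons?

Each bond to a more electronegative atom (O, N, halogen) counts +1, each bond to a less electronegative atom (H, metal, B, Si) counts −1, and each C–C bond counts 0. Tallying each carbon:
C1: 2C, 1N, 1Cl → 0 + 1 + 1 = +2
C2: 3C, 1H → 0 − 1 = -1
C3: 3C, 1N → 0 + 1 = +1
C4: 3C, 1O → 0 + 1 = +1
C5: 2C, 2H → 0 − 2 = -2
C6: 1C, 2H, 1Cl → 0 − 2 + 1 = -1
Sum = +2 − 1 + 1 + 1 − 2 − 1 = 0.

0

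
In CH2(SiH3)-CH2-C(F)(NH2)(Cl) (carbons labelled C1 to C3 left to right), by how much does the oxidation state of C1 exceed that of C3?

C1: 1C, 2H, 1Si → 0 − 2 − 1 = -3
C3: 1C, 1N, 1F, 1Cl → 0 + 1 + 1 + 1 = +3
Difference: -3 − (+3) = -6.

-6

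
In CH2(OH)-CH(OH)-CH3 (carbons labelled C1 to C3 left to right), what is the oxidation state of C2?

0

C2 has one bond to C (0), one bond to C (0), one bond to H (-1), one bond to O (+1).
Oxidation state = 0 + 0 − 1 + 1 = 0.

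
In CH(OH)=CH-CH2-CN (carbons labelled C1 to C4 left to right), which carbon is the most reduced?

Bonds to more-electronegative neighbours contribute +1 each, bonds to H or metals contribute −1 each, and C–C bonds contribute 0. Tallying each carbon:
C1: 2C, 1H, 1O → 0 − 1 + 1 = 0
C2: 3C, 1H → 0 − 1 = -1
C3: 2C, 2H → 0 − 2 = -2
C4: 1C, 3N → 0 + 3 = +3
The most reduced carbon is C3 at -2.

C3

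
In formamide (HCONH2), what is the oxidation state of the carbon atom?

+2

Bonds to more-electronegative neighbours contribute +1 each, bonds to H or metals contribute −1 each, and C–C bonds contribute 0.
The carbon has one bond to H (-1), a double bond to O (2×+1 = +2), one bond to N (+1).
Oxidation state = -1 + 2 + 1 = +2.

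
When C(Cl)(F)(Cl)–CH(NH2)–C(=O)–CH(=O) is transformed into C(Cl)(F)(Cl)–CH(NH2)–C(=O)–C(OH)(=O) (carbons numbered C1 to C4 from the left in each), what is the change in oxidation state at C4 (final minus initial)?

Before: C4 has 1 bond to C, 1 bond to H, 2 bonds to O → oxidation state +1.
After: C4 has 1 bond to C, 3 bonds to O → oxidation state +3.
Δ = +3 − (+1) = +2, so this is an oxidation at C4.

+2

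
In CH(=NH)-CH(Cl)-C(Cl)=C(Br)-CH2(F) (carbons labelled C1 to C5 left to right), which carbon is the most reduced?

Count +1 for every bond to an atom more electronegative than carbon and −1 for every bond to one less electronegative; C–C bonds are 0. Tallying each carbon:
C1: 1C, 1H, 2N → 0 − 1 + 2 = +1
C2: 2C, 1H, 1Cl → 0 − 1 + 1 = 0
C3: 3C, 1Cl → 0 + 1 = +1
C4: 3C, 1Br → 0 + 1 = +1
C5: 1C, 2H, 1F → 0 − 2 + 1 = -1
The most reduced carbon is C5 at -1.

C5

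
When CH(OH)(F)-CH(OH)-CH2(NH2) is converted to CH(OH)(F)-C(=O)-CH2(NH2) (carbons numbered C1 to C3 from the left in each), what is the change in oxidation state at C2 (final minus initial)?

Before: C2 has 2 bonds to C, 1 bond to H, 1 bond to O → oxidation state 0.
After: C2 has 2 bonds to C, 2 bonds to O → oxidation state +2.
Δ = +2 − (0) = +2, so this is an oxidation at C2.

+2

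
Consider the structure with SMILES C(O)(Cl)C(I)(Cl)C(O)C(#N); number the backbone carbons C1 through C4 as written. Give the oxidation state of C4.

Bonds to more-electronegative neighbours contribute +1 each, bonds to H or metals contribute −1 each, and C–C bonds contribute 0.
C4 has one bond to C (0), a triple bond to N (3×+1 = +3).
Oxidation state = 0 + 3 = +3.

+3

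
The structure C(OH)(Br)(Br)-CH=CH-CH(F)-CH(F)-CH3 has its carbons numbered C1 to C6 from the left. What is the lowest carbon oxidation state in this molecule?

-3

Assign +1 per bond to O/N/halogen, −1 per bond to H or an electropositive element, and 0 per bond to carbon. Tallying each carbon:
C1: 1C, 1O, 2Br → 0 + 1 + 2 = +3
C2: 3C, 1H → 0 − 1 = -1
C3: 3C, 1H → 0 − 1 = -1
C4: 2C, 1H, 1F → 0 − 1 + 1 = 0
C5: 2C, 1H, 1F → 0 − 1 + 1 = 0
C6: 1C, 3H → 0 − 3 = -3
The lowest value is -3.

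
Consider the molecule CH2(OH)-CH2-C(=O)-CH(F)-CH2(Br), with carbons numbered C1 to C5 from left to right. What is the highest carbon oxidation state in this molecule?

+2

Tallying each carbon's bonds:
C1: 1C, 2H, 1O → 0 − 2 + 1 = -1
C2: 2C, 2H → 0 − 2 = -2
C3: 2C, 2O → 0 + 2 = +2
C4: 2C, 1H, 1F → 0 − 1 + 1 = 0
C5: 1C, 2H, 1Br → 0 − 2 + 1 = -1
The highest value is +2.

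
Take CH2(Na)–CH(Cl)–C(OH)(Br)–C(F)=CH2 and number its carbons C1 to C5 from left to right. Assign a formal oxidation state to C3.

+2

C3 has one bond to C (0), one bond to C (0), one bond to O (+1), one bond to Br (+1).
Oxidation state = 0 + 0 + 1 + 1 = +2.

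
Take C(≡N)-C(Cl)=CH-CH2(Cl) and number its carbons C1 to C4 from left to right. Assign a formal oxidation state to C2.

+1

C2 has one bond to C (0), a double bond to C (2×0 = 0), one bond to Cl (+1).
Oxidation state = 0 + 0 + 1 = +1.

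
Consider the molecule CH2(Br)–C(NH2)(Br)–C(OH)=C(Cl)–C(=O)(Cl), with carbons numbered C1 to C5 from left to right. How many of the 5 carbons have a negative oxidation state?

Tallying each carbon's bonds:
C1: 1C, 2H, 1Br → 0 − 2 + 1 = -1
C2: 2C, 1N, 1Br → 0 + 1 + 1 = +2
C3: 3C, 1O → 0 + 1 = +1
C4: 3C, 1Cl → 0 + 1 = +1
C5: 1C, 2O, 1Cl → 0 + 2 + 1 = +3
1 carbon (C1) meets the condition.

1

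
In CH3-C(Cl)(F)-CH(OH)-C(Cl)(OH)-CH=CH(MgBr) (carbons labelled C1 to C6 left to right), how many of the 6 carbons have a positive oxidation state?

2

Tallying each carbon's bonds:
C1: 1C, 3H → 0 − 3 = -3
C2: 2C, 1F, 1Cl → 0 + 1 + 1 = +2
C3: 2C, 1H, 1O → 0 − 1 + 1 = 0
C4: 2C, 1O, 1Cl → 0 + 1 + 1 = +2
C5: 3C, 1H → 0 − 1 = -1
C6: 2C, 1H, 1Mg → 0 − 1 − 1 = -2
2 carbons (C2, C4) meet the condition.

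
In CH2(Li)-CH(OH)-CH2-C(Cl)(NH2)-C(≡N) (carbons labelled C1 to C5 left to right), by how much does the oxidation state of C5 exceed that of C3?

C5: 1C, 3N → 0 + 3 = +3
C3: 2C, 2H → 0 − 2 = -2
Difference: +3 − (-2) = +5.

+5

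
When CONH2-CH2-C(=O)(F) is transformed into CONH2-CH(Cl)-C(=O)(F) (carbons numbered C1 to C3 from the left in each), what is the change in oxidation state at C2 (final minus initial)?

Before: C2 has 2 bonds to C, 2 bonds to H → oxidation state -2.
After: C2 has 2 bonds to C, 1 bond to H, 1 bond to Cl → oxidation state 0.
Δ = 0 − (-2) = +2, so this is an oxidation at C2.

+2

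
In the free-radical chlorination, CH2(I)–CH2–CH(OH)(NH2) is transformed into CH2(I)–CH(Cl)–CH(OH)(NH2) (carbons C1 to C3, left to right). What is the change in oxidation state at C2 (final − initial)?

+2

Before: C2 has 2 bonds to C, 2 bonds to H → oxidation state -2.
After: C2 has 2 bonds to C, 1 bond to H, 1 bond to Cl → oxidation state 0.
Δ = 0 − (-2) = +2, so this is an oxidation at C2.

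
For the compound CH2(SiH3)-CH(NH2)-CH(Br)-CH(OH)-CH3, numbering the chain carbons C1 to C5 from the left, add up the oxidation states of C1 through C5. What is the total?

-6

Assign +1 per bond to O/N/halogen, −1 per bond to H or an electropositive element, and 0 per bond to carbon. Tallying each carbon:
C1: 1C, 2H, 1Si → 0 − 2 − 1 = -3
C2: 2C, 1H, 1N → 0 − 1 + 1 = 0
C3: 2C, 1H, 1Br → 0 − 1 + 1 = 0
C4: 2C, 1H, 1O → 0 − 1 + 1 = 0
C5: 1C, 3H → 0 − 3 = -3
Sum = -3 + 0 + 0 + 0 − 3 = -6.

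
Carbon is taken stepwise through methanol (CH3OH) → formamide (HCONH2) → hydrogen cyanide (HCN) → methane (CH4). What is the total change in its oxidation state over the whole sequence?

-2

Carbon oxidation states along the series — methanol: -2, formamide: +2, hydrogen cyanide: +2, methane: -4.
Net change = -4 − (-2) = -2.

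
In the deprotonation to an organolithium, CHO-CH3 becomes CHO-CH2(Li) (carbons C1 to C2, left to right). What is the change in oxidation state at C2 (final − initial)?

0

Before: C2 has 1 bond to C, 3 bonds to H → oxidation state -3.
After: C2 has 1 bond to C, 2 bonds to H, 1 bond to Li → oxidation state -3.
Δ = -3 − (-3) = 0, so no net redox change at C2.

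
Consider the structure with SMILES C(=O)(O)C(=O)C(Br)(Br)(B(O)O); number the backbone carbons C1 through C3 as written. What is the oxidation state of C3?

+1

Bonds to more-electronegative neighbours contribute +1 each, bonds to H or metals contribute −1 each, and C–C bonds contribute 0.
C3 has one bond to C (0), one bond to Br (+1), one bond to Br (+1), one bond to B (-1).
Oxidation state = 0 + 1 + 1 − 1 = +1.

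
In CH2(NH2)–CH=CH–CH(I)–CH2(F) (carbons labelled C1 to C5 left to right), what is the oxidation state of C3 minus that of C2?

C3: 3C, 1H → 0 − 1 = -1
C2: 3C, 1H → 0 − 1 = -1
Difference: -1 − (-1) = 0.

0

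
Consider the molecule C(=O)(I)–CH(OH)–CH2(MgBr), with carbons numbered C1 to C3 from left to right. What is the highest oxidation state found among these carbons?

+3

Tallying each carbon's bonds:
C1: 1C, 2O, 1I → 0 + 2 + 1 = +3
C2: 2C, 1H, 1O → 0 − 1 + 1 = 0
C3: 1C, 2H, 1Mg → 0 − 2 − 1 = -3
The highest value is +3.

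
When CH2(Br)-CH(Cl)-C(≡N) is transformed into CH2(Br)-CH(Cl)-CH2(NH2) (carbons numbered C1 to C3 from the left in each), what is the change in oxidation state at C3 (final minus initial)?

Before: C3 has 1 bond to C, 3 bonds to N → oxidation state +3.
After: C3 has 1 bond to C, 2 bonds to H, 1 bond to N → oxidation state -1.
Δ = -1 − (+3) = -4, so this is a reduction at C3.

-4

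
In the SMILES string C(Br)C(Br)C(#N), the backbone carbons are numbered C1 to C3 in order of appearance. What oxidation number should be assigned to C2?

0

Bonds to more-electronegative neighbours contribute +1 each, bonds to H or metals contribute −1 each, and C–C bonds contribute 0.
C2 has one bond to C (0), one bond to C (0), one bond to Br (+1), one bond to H (-1).
Oxidation state = 0 + 0 + 1 − 1 = 0.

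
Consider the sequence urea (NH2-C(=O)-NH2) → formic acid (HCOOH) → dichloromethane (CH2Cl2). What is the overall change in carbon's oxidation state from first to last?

-4

Carbon oxidation states along the series — urea: +4, formic acid: +2, dichloromethane: 0.
Net change = 0 − (+4) = -4.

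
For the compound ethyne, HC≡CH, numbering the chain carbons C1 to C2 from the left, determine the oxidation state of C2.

C2 has one bond to H (-1), a triple bond to C (3×0 = 0).
Oxidation state = -1 + 0 = -1.

-1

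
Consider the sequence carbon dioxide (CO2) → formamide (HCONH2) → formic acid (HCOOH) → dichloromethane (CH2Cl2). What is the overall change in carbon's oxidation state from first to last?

Carbon oxidation states along the series — carbon dioxide: +4, formamide: +2, formic acid: +2, dichloromethane: 0.
Net change = 0 − (+4) = -4.

-4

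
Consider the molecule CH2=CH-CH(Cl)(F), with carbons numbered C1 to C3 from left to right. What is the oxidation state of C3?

+1

C3 has one bond to C (0), one bond to H (-1), one bond to Cl (+1), one bond to F (+1).
Oxidation state = 0 − 1 + 1 + 1 = +1.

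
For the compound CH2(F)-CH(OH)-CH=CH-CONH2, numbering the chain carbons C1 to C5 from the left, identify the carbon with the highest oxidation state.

Bonds to more-electronegative neighbours contribute +1 each, bonds to H or metals contribute −1 each, and C–C bonds contribute 0. Tallying each carbon:
C1: 1C, 2H, 1F → 0 − 2 + 1 = -1
C2: 2C, 1H, 1O → 0 − 1 + 1 = 0
C3: 3C, 1H → 0 − 1 = -1
C4: 3C, 1H → 0 − 1 = -1
C5: 1C, 2O, 1N → 0 + 2 + 1 = +3
The most oxidised carbon is C5 at +3.

C5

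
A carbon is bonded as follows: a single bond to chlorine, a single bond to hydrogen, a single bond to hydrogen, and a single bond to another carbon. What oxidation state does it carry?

Assign +1 per bond to O/N/halogen, −1 per bond to H or an electropositive element, and 0 per bond to carbon.
The carbon has one bond to C (0), one bond to H (-1), one bond to H (-1), one bond to Cl (+1).
Oxidation state = 0 − 1 − 1 + 1 = -1.

-1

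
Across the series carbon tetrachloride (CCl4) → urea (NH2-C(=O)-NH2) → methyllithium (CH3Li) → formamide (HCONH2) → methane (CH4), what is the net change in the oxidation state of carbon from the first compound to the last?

-8

Carbon oxidation states along the series — carbon tetrachloride: +4, urea: +4, methyllithium: -4, formamide: +2, methane: -4.
Net change = -4 − (+4) = -8.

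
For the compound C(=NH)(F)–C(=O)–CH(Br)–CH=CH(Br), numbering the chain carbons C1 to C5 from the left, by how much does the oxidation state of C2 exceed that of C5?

+2

C2: 2C, 2O → 0 + 2 = +2
C5: 2C, 1H, 1Br → 0 − 1 + 1 = 0
Difference: +2 − (0) = +2.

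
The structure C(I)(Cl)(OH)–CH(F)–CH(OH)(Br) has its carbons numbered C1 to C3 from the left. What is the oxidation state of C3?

Each bond to a more electronegative atom (O, N, halogen) counts +1, each bond to a less electronegative atom (H, metal, B, Si) counts −1, and each C–C bond counts 0.
C3 has one bond to C (0), one bond to O (+1), one bond to Br (+1), one bond to H (-1).
Oxidation state = 0 + 1 + 1 − 1 = +1.

+1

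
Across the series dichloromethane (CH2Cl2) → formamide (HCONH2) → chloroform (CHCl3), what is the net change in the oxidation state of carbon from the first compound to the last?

+2

Carbon oxidation states along the series — dichloromethane: 0, formamide: +2, chloroform: +2.
Net change = +2 − (0) = +2.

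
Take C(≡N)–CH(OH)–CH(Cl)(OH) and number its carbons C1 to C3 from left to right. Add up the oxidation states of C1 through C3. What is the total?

Tallying each carbon's bonds:
C1: 1C, 3N → 0 + 3 = +3
C2: 2C, 1H, 1O → 0 − 1 + 1 = 0
C3: 1C, 1H, 1O, 1Cl → 0 − 1 + 1 + 1 = +1
Sum = +3 + 0 + 1 = +4.

+4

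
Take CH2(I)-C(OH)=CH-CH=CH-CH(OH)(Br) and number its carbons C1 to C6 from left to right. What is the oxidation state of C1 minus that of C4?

0

C1: 1C, 2H, 1I → 0 − 2 + 1 = -1
C4: 3C, 1H → 0 − 1 = -1
Difference: -1 − (-1) = 0.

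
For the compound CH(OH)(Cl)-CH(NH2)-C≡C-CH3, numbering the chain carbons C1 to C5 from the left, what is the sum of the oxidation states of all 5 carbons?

-2

Tallying each carbon's bonds:
C1: 1C, 1H, 1O, 1Cl → 0 − 1 + 1 + 1 = +1
C2: 2C, 1H, 1N → 0 − 1 + 1 = 0
C3: 4C → 0 = 0
C4: 4C → 0 = 0
C5: 1C, 3H → 0 − 3 = -3
Sum = +1 + 0 + 0 + 0 − 3 = -2.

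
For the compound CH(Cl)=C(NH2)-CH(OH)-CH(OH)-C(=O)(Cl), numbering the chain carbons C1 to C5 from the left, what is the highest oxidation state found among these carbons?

+3

Tallying each carbon's bonds:
C1: 2C, 1H, 1Cl → 0 − 1 + 1 = 0
C2: 3C, 1N → 0 + 1 = +1
C3: 2C, 1H, 1O → 0 − 1 + 1 = 0
C4: 2C, 1H, 1O → 0 − 1 + 1 = 0
C5: 1C, 2O, 1Cl → 0 + 2 + 1 = +3
The highest value is +3.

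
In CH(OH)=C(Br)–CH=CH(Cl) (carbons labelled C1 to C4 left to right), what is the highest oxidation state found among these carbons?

Tallying each carbon's bonds:
C1: 2C, 1H, 1O → 0 − 1 + 1 = 0
C2: 3C, 1Br → 0 + 1 = +1
C3: 3C, 1H → 0 − 1 = -1
C4: 2C, 1H, 1Cl → 0 − 1 + 1 = 0
The highest value is +1.

+1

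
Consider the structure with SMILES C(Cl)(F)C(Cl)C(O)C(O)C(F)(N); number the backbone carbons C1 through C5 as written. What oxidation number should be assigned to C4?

Assign +1 per bond to O/N/halogen, −1 per bond to H or an electropositive element, and 0 per bond to carbon.
C4 has one bond to C (0), one bond to C (0), one bond to H (-1), one bond to O (+1).
Oxidation state = 0 + 0 − 1 + 1 = 0.

0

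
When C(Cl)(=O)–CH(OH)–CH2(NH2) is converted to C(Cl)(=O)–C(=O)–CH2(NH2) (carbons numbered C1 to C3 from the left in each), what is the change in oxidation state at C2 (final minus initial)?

Before: C2 has 2 bonds to C, 1 bond to H, 1 bond to O → oxidation state 0.
After: C2 has 2 bonds to C, 2 bonds to O → oxidation state +2.
Δ = +2 − (0) = +2, so this is an oxidation at C2.

+2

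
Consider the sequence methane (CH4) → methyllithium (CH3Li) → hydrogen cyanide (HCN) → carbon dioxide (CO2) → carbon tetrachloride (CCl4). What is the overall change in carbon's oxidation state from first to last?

Carbon oxidation states along the series — methane: -4, methyllithium: -4, hydrogen cyanide: +2, carbon dioxide: +4, carbon tetrachloride: +4.
Net change = +4 − (-4) = +8.

+8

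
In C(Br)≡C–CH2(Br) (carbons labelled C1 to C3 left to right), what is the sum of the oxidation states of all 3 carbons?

Count +1 for every bond to an atom more electronegative than carbon and −1 for every bond to one less electronegative; C–C bonds are 0. Tallying each carbon:
C1: 3C, 1Br → 0 + 1 = +1
C2: 4C → 0 = 0
C3: 1C, 2H, 1Br → 0 − 2 + 1 = -1
Sum = +1 + 0 − 1 = 0.

0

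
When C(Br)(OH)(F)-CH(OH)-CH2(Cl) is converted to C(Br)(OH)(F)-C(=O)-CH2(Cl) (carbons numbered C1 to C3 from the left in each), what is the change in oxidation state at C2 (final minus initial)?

Before: C2 has 2 bonds to C, 1 bond to H, 1 bond to O → oxidation state 0.
After: C2 has 2 bonds to C, 2 bonds to O → oxidation state +2.
Δ = +2 − (0) = +2, so this is an oxidation at C2.

+2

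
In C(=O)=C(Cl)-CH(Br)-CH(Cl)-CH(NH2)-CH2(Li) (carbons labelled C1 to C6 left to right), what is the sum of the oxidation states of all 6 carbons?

0

Tallying each carbon's bonds:
C1: 2C, 2O → 0 + 2 = +2
C2: 3C, 1Cl → 0 + 1 = +1
C3: 2C, 1H, 1Br → 0 − 1 + 1 = 0
C4: 2C, 1H, 1Cl → 0 − 1 + 1 = 0
C5: 2C, 1H, 1N → 0 − 1 + 1 = 0
C6: 1C, 2H, 1Li → 0 − 2 − 1 = -3
Sum = +2 + 1 + 0 + 0 + 0 − 3 = 0.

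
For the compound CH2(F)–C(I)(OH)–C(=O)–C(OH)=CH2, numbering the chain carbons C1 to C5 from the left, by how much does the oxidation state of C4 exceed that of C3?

-1

C4: 3C, 1O → 0 + 1 = +1
C3: 2C, 2O → 0 + 2 = +2
Difference: +1 − (+2) = -1.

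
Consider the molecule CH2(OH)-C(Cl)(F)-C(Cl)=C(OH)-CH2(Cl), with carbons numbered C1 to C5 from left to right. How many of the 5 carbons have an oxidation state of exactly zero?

Bonds to more-electronegative neighbours contribute +1 each, bonds to H or metals contribute −1 each, and C–C bonds contribute 0. Tallying each carbon:
C1: 1C, 2H, 1O → 0 − 2 + 1 = -1
C2: 2C, 1F, 1Cl → 0 + 1 + 1 = +2
C3: 3C, 1Cl → 0 + 1 = +1
C4: 3C, 1O → 0 + 1 = +1
C5: 1C, 2H, 1Cl → 0 − 2 + 1 = -1
0 carbons meet the condition.

0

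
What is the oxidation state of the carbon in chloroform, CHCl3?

+2

The carbon has one bond to H (-1), one bond to Cl (+1), one bond to Cl (+1), one bond to Cl (+1).
Oxidation state = -1 + 1 + 1 + 1 = +2.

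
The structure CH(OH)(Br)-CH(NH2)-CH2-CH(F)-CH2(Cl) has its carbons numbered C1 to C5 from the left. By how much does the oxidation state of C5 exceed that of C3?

+1

C5: 1C, 2H, 1Cl → 0 − 2 + 1 = -1
C3: 2C, 2H → 0 − 2 = -2
Difference: -1 − (-2) = +1.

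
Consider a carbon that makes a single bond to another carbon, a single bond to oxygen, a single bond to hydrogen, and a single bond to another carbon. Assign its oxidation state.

Bonds to more-electronegative neighbours contribute +1 each, bonds to H or metals contribute −1 each, and C–C bonds contribute 0.
The carbon has one bond to C (0), one bond to C (0), one bond to H (-1), one bond to O (+1).
Oxidation state = 0 + 0 − 1 + 1 = 0.

0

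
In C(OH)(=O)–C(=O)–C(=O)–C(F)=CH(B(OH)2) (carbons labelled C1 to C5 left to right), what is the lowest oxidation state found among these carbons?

-2

Count +1 for every bond to an atom more electronegative than carbon and −1 for every bond to one less electronegative; C–C bonds are 0. Tallying each carbon:
C1: 1C, 3O → 0 + 3 = +3
C2: 2C, 2O → 0 + 2 = +2
C3: 2C, 2O → 0 + 2 = +2
C4: 3C, 1F → 0 + 1 = +1
C5: 2C, 1H, 1B → 0 − 1 − 1 = -2
The lowest value is -2.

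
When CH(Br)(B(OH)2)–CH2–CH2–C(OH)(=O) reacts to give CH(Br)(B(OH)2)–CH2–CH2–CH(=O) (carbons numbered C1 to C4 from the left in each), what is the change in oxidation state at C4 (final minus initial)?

Before: C4 has 1 bond to C, 3 bonds to O → oxidation state +3.
After: C4 has 1 bond to C, 1 bond to H, 2 bonds to O → oxidation state +1.
Δ = +1 − (+3) = -2, so this is a reduction at C4.

-2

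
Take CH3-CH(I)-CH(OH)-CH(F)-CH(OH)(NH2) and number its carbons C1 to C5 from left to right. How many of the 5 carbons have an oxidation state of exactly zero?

3

Count +1 for every bond to an atom more electronegative than carbon and −1 for every bond to one less electronegative; C–C bonds are 0. Tallying each carbon:
C1: 1C, 3H → 0 − 3 = -3
C2: 2C, 1H, 1I → 0 − 1 + 1 = 0
C3: 2C, 1H, 1O → 0 − 1 + 1 = 0
C4: 2C, 1H, 1F → 0 − 1 + 1 = 0
C5: 1C, 1H, 1O, 1N → 0 − 1 + 1 + 1 = +1
3 carbons (C2, C3, C4) meet the condition.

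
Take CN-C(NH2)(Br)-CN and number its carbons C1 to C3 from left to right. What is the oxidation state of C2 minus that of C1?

-1

C2: 2C, 1N, 1Br → 0 + 1 + 1 = +2
C1: 1C, 3N → 0 + 3 = +3
Difference: +2 − (+3) = -1.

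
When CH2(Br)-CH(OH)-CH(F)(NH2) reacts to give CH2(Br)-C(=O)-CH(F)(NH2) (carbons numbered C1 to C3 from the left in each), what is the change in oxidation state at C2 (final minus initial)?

Before: C2 has 2 bonds to C, 1 bond to H, 1 bond to O → oxidation state 0.
After: C2 has 2 bonds to C, 2 bonds to O → oxidation state +2.
Δ = +2 − (0) = +2, so this is an oxidation at C2.

+2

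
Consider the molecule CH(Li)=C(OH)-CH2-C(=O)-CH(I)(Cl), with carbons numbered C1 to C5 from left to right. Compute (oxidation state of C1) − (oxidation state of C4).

-4

C1: 2C, 1H, 1Li → 0 − 1 − 1 = -2
C4: 2C, 2O → 0 + 2 = +2
Difference: -2 − (+2) = -4.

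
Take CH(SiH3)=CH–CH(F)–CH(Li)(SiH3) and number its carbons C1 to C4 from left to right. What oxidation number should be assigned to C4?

-3

C4 has one bond to C (0), one bond to Li (-1), one bond to Si (-1), one bond to H (-1).
Oxidation state = 0 − 1 − 1 − 1 = -3.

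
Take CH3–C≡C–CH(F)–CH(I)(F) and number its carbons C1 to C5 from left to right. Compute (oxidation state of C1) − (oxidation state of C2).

C1: 1C, 3H → 0 − 3 = -3
C2: 4C → 0 = 0
Difference: -3 − (0) = -3.

-3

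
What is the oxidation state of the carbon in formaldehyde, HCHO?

0

The carbon has one bond to H (-1), one bond to H (-1), a double bond to O (2×+1 = +2).
Oxidation state = -1 − 1 + 2 = 0.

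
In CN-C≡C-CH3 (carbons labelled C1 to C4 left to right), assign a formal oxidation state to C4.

-3

C4 has one bond to C (0), one bond to H (-1), one bond to H (-1), one bond to H (-1).
Oxidation state = 0 − 1 − 1 − 1 = -3.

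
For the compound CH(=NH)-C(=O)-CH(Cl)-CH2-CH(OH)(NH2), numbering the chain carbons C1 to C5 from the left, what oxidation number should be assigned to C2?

Each bond to a more electronegative atom (O, N, halogen) counts +1, each bond to a less electronegative atom (H, metal, B, Si) counts −1, and each C–C bond counts 0.
C2 has one bond to C (0), one bond to C (0), a double bond to O (2×+1 = +2).
Oxidation state = 0 + 0 + 2 = +2.

+2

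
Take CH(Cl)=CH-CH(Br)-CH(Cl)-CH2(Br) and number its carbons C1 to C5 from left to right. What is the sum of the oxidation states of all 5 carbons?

-2

Count +1 for every bond to an atom more electronegative than carbon and −1 for every bond to one less electronegative; C–C bonds are 0. Tallying each carbon:
C1: 2C, 1H, 1Cl → 0 − 1 + 1 = 0
C2: 3C, 1H → 0 − 1 = -1
C3: 2C, 1H, 1Br → 0 − 1 + 1 = 0
C4: 2C, 1H, 1Cl → 0 − 1 + 1 = 0
C5: 1C, 2H, 1Br → 0 − 2 + 1 = -1
Sum = 0 − 1 + 0 + 0 − 1 = -2.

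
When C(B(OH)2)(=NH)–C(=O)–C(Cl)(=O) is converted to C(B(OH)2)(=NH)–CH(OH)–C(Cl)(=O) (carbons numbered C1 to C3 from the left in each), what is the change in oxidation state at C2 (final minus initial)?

-2

Before: C2 has 2 bonds to C, 2 bonds to O → oxidation state +2.
After: C2 has 2 bonds to C, 1 bond to H, 1 bond to O → oxidation state 0.
Δ = 0 − (+2) = -2, so this is a reduction at C2.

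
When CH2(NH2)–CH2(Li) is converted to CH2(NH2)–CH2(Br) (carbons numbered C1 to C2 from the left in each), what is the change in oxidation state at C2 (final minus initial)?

Before: C2 has 1 bond to C, 2 bonds to H, 1 bond to Li → oxidation state -3.
After: C2 has 1 bond to C, 2 bonds to H, 1 bond to Br → oxidation state -1.
Δ = -1 − (-3) = +2, so this is an oxidation at C2.

+2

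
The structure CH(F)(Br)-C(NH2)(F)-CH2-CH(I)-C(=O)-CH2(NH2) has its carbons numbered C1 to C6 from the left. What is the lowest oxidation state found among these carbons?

Tallying each carbon's bonds:
C1: 1C, 1H, 1F, 1Br → 0 − 1 + 1 + 1 = +1
C2: 2C, 1N, 1F → 0 + 1 + 1 = +2
C3: 2C, 2H → 0 − 2 = -2
C4: 2C, 1H, 1I → 0 − 1 + 1 = 0
C5: 2C, 2O → 0 + 2 = +2
C6: 1C, 2H, 1N → 0 − 2 + 1 = -1
The lowest value is -2.

-2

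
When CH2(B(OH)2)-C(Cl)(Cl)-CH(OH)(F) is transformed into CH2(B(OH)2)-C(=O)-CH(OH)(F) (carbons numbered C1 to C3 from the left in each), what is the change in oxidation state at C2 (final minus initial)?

0

Before: C2 has 2 bonds to C, 2 bonds to Cl → oxidation state +2.
After: C2 has 2 bonds to C, 2 bonds to O → oxidation state +2.
Δ = +2 − (+2) = 0, so no net redox change at C2.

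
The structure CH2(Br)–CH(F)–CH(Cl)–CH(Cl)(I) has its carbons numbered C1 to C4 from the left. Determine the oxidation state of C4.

Bonds to more-electronegative neighbours contribute +1 each, bonds to H or metals contribute −1 each, and C–C bonds contribute 0.
C4 has one bond to C (0), one bond to Cl (+1), one bond to I (+1), one bond to H (-1).
Oxidation state = 0 + 1 + 1 − 1 = +1.

+1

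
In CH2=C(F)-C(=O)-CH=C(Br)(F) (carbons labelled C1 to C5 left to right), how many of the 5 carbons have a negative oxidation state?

Tallying each carbon's bonds:
C1: 2C, 2H → 0 − 2 = -2
C2: 3C, 1F → 0 + 1 = +1
C3: 2C, 2O → 0 + 2 = +2
C4: 3C, 1H → 0 − 1 = -1
C5: 2C, 1F, 1Br → 0 + 1 + 1 = +2
2 carbons (C1, C4) meet the condition.

2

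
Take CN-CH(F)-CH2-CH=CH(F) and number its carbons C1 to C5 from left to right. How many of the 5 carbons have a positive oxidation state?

1

Assign +1 per bond to O/N/halogen, −1 per bond to H or an electropositive element, and 0 per bond to carbon. Tallying each carbon:
C1: 1C, 3N → 0 + 3 = +3
C2: 2C, 1H, 1F → 0 − 1 + 1 = 0
C3: 2C, 2H → 0 − 2 = -2
C4: 3C, 1H → 0 − 1 = -1
C5: 2C, 1H, 1F → 0 − 1 + 1 = 0
1 carbon (C1) meets the condition.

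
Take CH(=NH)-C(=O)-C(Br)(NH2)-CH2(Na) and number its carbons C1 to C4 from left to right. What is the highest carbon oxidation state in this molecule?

Tallying each carbon's bonds:
C1: 1C, 1H, 2N → 0 − 1 + 2 = +1
C2: 2C, 2O → 0 + 2 = +2
C3: 2C, 1N, 1Br → 0 + 1 + 1 = +2
C4: 1C, 2H, 1Na → 0 − 2 − 1 = -3
The highest value is +2.

+2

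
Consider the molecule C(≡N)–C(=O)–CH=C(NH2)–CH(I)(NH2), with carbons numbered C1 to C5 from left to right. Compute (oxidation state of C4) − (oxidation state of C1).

C4: 3C, 1N → 0 + 1 = +1
C1: 1C, 3N → 0 + 3 = +3
Difference: +1 − (+3) = -2.

-2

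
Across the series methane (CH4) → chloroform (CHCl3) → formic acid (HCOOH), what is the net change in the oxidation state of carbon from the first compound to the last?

Carbon oxidation states along the series — methane: -4, chloroform: +2, formic acid: +2.
Net change = +2 − (-4) = +6.

+6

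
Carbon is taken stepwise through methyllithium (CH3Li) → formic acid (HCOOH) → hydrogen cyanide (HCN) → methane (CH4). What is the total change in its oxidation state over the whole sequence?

0

Carbon oxidation states along the series — methyllithium: -4, formic acid: +2, hydrogen cyanide: +2, methane: -4.
Net change = -4 − (-4) = 0.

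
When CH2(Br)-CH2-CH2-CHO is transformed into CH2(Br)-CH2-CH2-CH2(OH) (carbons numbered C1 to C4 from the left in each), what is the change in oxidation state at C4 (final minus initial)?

Before: C4 has 1 bond to C, 1 bond to H, 2 bonds to O → oxidation state +1.
After: C4 has 1 bond to C, 2 bonds to H, 1 bond to O → oxidation state -1.
Δ = -1 − (+1) = -2, so this is a reduction at C4.

-2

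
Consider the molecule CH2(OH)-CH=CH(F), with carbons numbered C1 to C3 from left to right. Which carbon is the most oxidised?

C3

Tallying each carbon's bonds:
C1: 1C, 2H, 1O → 0 − 2 + 1 = -1
C2: 3C, 1H → 0 − 1 = -1
C3: 2C, 1H, 1F → 0 − 1 + 1 = 0
The most oxidised carbon is C3 at 0.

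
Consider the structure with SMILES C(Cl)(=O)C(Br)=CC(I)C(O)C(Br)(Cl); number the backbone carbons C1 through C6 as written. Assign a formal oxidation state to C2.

+1

C2 has one bond to C (0), a double bond to C (2×0 = 0), one bond to Br (+1).
Oxidation state = 0 + 0 + 1 = +1.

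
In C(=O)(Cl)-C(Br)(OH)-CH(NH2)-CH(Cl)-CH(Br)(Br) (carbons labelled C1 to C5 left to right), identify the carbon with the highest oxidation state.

Count +1 for every bond to an atom more electronegative than carbon and −1 for every bond to one less electronegative; C–C bonds are 0. Tallying each carbon:
C1: 1C, 2O, 1Cl → 0 + 2 + 1 = +3
C2: 2C, 1O, 1Br → 0 + 1 + 1 = +2
C3: 2C, 1H, 1N → 0 − 1 + 1 = 0
C4: 2C, 1H, 1Cl → 0 − 1 + 1 = 0
C5: 1C, 1H, 2Br → 0 − 1 + 2 = +1
The most oxidised carbon is C1 at +3.

C1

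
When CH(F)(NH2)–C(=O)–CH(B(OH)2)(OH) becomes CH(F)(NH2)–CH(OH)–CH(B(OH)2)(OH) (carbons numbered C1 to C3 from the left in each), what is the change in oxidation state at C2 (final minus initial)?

Before: C2 has 2 bonds to C, 2 bonds to O → oxidation state +2.
After: C2 has 2 bonds to C, 1 bond to H, 1 bond to O → oxidation state 0.
Δ = 0 − (+2) = -2, so this is a reduction at C2.

-2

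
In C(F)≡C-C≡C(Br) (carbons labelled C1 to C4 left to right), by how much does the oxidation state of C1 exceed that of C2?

+1

C1: 3C, 1F → 0 + 1 = +1
C2: 4C → 0 = 0
Difference: +1 − (0) = +1.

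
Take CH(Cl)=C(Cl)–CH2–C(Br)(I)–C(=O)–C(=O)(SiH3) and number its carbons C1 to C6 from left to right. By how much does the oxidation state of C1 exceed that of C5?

C1: 2C, 1H, 1Cl → 0 − 1 + 1 = 0
C5: 2C, 2O → 0 + 2 = +2
Difference: 0 − (+2) = -2.

-2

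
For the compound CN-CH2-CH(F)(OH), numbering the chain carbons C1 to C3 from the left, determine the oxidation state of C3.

Bonds to more-electronegative neighbours contribute +1 each, bonds to H or metals contribute −1 each, and C–C bonds contribute 0.
C3 has one bond to C (0), one bond to F (+1), one bond to O (+1), one bond to H (-1).
Oxidation state = 0 + 1 + 1 − 1 = +1.

+1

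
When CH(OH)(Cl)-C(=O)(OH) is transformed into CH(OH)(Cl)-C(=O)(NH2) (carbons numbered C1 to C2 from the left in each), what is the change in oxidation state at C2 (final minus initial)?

0

Before: C2 has 1 bond to C, 3 bonds to O → oxidation state +3.
After: C2 has 1 bond to C, 2 bonds to O, 1 bond to N → oxidation state +3.
Δ = +3 − (+3) = 0, so no net redox change at C2.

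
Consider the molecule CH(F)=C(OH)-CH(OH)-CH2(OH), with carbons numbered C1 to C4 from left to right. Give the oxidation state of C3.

C3 has one bond to C (0), one bond to C (0), one bond to O (+1), one bond to H (-1).
Oxidation state = 0 + 0 + 1 − 1 = 0.

0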